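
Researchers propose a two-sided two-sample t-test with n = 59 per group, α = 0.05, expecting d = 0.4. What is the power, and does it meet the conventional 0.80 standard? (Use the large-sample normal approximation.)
Power ≈ 0.58; the study is underpowered (power < 0.80)

Power calculation (two-sample t-test, normal approximation):
z_β = d · √(n/2) - z_{α/2}
z_β = 0.4 · √(59/2) - 1.960
z_β = 0.4 · 5.431 - 1.960
z_β = 0.213

Power = Φ(z_β) = Φ(0.213) ≈ 0.584

Effect size d = 0.4 is small by Cohen's convention (0.2/0.5/0.8).

Threshold: power ≥ 0.80 is conventionally adequate.
Power ≈ 0.58 → the study is underpowered (power < 0.80).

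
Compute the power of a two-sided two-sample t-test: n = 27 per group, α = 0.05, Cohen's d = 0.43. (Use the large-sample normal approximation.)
Power ≈ 0.35

Power calculation (two-sample t-test, normal approximation):
z_β = d · √(n/2) - z_{α/2}
z_β = 0.43 · √(27/2) - 1.960
z_β = 0.43 · 3.674 - 1.960
z_β = -0.380

Power = Φ(z_β) = Φ(-0.380) ≈ 0.352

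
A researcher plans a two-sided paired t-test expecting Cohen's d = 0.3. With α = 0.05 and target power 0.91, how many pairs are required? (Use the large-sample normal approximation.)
n = 122 pairs

Sample size formula (paired t-test, normal approximation):
n = ((z_{α/2} + z_β) / d)²

z_{α/2} = 1.960 (for α = 0.05, two-sided)
z_β = 1.341 (for power = 0.91)
d = 0.3

n = ((1.960 + 1.341) / 0.3)²
n = (11.003)²
n ≈ 121.07
Round up to the next whole number: n = 122 pairs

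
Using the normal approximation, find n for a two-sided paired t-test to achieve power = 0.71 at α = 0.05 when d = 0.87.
n = 9 pairs

Sample size formula (paired t-test, normal approximation):
n = ((z_{α/2} + z_β) / d)²

z_{α/2} = 1.960 (for α = 0.05, two-sided)
z_β = 0.553 (for power = 0.71)
d = 0.87

n = ((1.960 + 0.553) / 0.87)²
n = (2.889)²
n ≈ 8.35
Round up to the next whole number: n = 9 pairs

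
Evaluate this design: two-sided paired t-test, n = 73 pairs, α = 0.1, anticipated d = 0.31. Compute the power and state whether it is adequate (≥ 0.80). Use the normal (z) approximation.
Power ≈ 0.84; the study is adequately powered (power ≥ 0.80)

Power calculation (paired t-test, normal approximation):
z_β = d · √n - z_{α/2}
z_β = 0.31 · √73 - 1.645
z_β = 0.31 · 8.544 - 1.645
z_β = 1.004

Power = Φ(z_β) = Φ(1.004) ≈ 0.842

Effect size d = 0.31 is small by Cohen's convention (0.2/0.5/0.8).

Threshold: power ≥ 0.80 is conventionally adequate.
Power ≈ 0.84 → the study is adequately powered (power ≥ 0.80).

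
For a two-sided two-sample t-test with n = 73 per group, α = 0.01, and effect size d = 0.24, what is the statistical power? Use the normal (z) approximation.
Power ≈ 0.13

Power calculation (two-sample t-test, normal approximation):
z_β = d · √(n/2) - z_{α/2}
z_β = 0.24 · √(73/2) - 2.576
z_β = 0.24 · 6.042 - 2.576
z_β = -1.126

Power = Φ(z_β) = Φ(-1.126) ≈ 0.130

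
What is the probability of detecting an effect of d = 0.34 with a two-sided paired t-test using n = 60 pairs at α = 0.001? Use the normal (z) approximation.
Power ≈ 0.26

Power calculation (paired t-test, normal approximation):
z_β = d · √n - z_{α/2}
z_β = 0.34 · √60 - 3.291
z_β = 0.34 · 7.746 - 3.291
z_β = -0.657

Power = Φ(z_β) = Φ(-0.657) ≈ 0.256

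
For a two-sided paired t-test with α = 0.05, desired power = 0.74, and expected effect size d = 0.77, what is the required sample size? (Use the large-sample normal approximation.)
n = 12 pairs

Sample size formula (paired t-test, normal approximation):
n = ((z_{α/2} + z_β) / d)²

z_{α/2} = 1.960 (for α = 0.05, two-sided)
z_β = 0.643 (for power = 0.74)
d = 0.77

n = ((1.960 + 0.643) / 0.77)²
n = (3.381)²
n ≈ 11.43
Round up to the next whole number: n = 12 pairs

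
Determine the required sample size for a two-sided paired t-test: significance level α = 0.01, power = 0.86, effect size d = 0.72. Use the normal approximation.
n = 26 pairs

Sample size formula (paired t-test, normal approximation):
n = ((z_{α/2} + z_β) / d)²

z_{α/2} = 2.576 (for α = 0.01, two-sided)
z_β = 1.080 (for power = 0.86)
d = 0.72

n = ((2.576 + 1.080) / 0.72)²
n = (5.078)²
n ≈ 25.79
Round up to the next whole number: n = 26 pairs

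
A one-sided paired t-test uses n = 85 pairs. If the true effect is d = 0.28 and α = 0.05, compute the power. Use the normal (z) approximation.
Power ≈ 0.83

Power calculation (paired t-test, normal approximation):
z_β = d · √n - z_α
z_β = 0.28 · √85 - 1.645
z_β = 0.28 · 9.220 - 1.645
z_β = 0.937

Power = Φ(z_β) = Φ(0.937) ≈ 0.826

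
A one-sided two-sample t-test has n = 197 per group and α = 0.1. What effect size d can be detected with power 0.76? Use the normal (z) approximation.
d ≈ 0.20

Minimum detectable effect (two-sample t-test, normal approximation):
d = (z_α + z_β) / √(n/2)
d = (1.282 + 0.706) / √(197/2)
d = 1.988 / 9.925
d ≈ 0.20

By Cohen's convention (0.2 small / 0.5 medium / 0.8 large): small effect.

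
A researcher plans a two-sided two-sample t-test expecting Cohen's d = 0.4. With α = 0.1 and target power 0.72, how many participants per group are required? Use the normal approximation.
n = 63 per group

Sample size formula (two-sample t-test, normal approximation):
n = 2 · ((z_{α/2} + z_β) / d)²

z_{α/2} = 1.645 (for α = 0.1, two-sided)
z_β = 0.583 (for power = 0.72)
d = 0.4

n = 2 · ((1.645 + 0.583) / 0.4)²
n = 2 · (5.570)²
n ≈ 62.05
Round up to the next whole number: n = 63 per group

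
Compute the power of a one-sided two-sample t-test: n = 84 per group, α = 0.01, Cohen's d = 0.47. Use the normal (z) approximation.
Power ≈ 0.76

Power calculation (two-sample t-test, normal approximation):
z_β = d · √(n/2) - z_α
z_β = 0.47 · √(84/2) - 2.326
z_β = 0.47 · 6.481 - 2.326
z_β = 0.720

Power = Φ(z_β) = Φ(0.720) ≈ 0.764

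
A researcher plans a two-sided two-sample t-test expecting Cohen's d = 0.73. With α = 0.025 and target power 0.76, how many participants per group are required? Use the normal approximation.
n = 33 per group

Sample size formula (two-sample t-test, normal approximation):
n = 2 · ((z_{α/2} + z_β) / d)²

z_{α/2} = 2.241 (for α = 0.025, two-sided)
z_β = 0.706 (for power = 0.76)
d = 0.73

n = 2 · ((2.241 + 0.706) / 0.73)²
n = 2 · (4.037)²
n ≈ 32.59
Round up to the next whole number: n = 33 per group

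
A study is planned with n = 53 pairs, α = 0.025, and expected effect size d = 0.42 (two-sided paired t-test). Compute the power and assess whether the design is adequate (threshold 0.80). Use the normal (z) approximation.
Power ≈ 0.79; the study is underpowered (power < 0.80)

Power calculation (paired t-test, normal approximation):
z_β = d · √n - z_{α/2}
z_β = 0.42 · √53 - 2.241
z_β = 0.42 · 7.280 - 2.241
z_β = 0.816

Power = Φ(z_β) = Φ(0.816) ≈ 0.793

Effect size d = 0.42 is small by Cohen's convention (0.2/0.5/0.8).

Threshold: power ≥ 0.80 is conventionally adequate.
Power ≈ 0.79 → the study is underpowered (power < 0.80).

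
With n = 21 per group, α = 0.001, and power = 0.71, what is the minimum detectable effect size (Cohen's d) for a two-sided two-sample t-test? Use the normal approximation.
d ≈ 1.19

Minimum detectable effect (two-sample t-test, normal approximation):
d = (z_{α/2} + z_β) / √(n/2)
d = (3.291 + 0.553) / √(21/2)
d = 3.844 / 3.240
d ≈ 1.19

By Cohen's convention (0.2 small / 0.5 medium / 0.8 large): large effect.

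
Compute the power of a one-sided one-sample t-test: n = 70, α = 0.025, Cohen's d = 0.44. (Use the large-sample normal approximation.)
Power ≈ 0.96

Power calculation (one-sample t-test, normal approximation):
z_β = d · √n - z_α
z_β = 0.44 · √70 - 1.960
z_β = 0.44 · 8.367 - 1.960
z_β = 1.721

Power = Φ(z_β) = Φ(1.721) ≈ 0.957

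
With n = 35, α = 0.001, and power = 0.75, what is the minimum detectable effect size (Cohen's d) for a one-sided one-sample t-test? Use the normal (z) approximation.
d ≈ 0.64

Minimum detectable effect (one-sample t-test, normal approximation):
d = (z_α + z_β) / √n
d = (3.090 + 0.674) / √35
d = 3.765 / 5.916
d ≈ 0.64

By Cohen's convention (0.2 small / 0.5 medium / 0.8 large): medium effect.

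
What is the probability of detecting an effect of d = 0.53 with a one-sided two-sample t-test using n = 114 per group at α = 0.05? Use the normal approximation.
Power ≈ 0.99

Power calculation (two-sample t-test, normal approximation):
z_β = d · √(n/2) - z_α
z_β = 0.53 · √(114/2) - 1.645
z_β = 0.53 · 7.550 - 1.645
z_β = 2.357

Power = Φ(z_β) = Φ(2.357) ≈ 0.991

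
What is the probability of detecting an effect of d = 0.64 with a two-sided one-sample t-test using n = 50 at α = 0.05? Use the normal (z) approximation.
Power ≈ 0.99

Power calculation (one-sample t-test, normal approximation):
z_β = d · √n - z_{α/2}
z_β = 0.64 · √50 - 1.960
z_β = 0.64 · 7.071 - 1.960
z_β = 2.566

Power = Φ(z_β) = Φ(2.566) ≈ 0.995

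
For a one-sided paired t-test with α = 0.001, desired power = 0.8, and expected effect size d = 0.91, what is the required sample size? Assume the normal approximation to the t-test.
n = 19 pairs

Sample size formula (paired t-test, normal approximation):
n = ((z_α + z_β) / d)²

z_α = 3.090 (for α = 0.001, one-sided)
z_β = 0.842 (for power = 0.8)
d = 0.91

n = ((3.090 + 0.842) / 0.91)²
n = (4.321)²
n ≈ 18.67
Round up to the next whole number: n = 19 pairs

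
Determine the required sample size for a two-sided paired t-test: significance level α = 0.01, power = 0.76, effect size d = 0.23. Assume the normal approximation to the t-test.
n = 204 pairs

Sample size formula (paired t-test, normal approximation):
n = ((z_{α/2} + z_β) / d)²

z_{α/2} = 2.576 (for α = 0.01, two-sided)
z_β = 0.706 (for power = 0.76)
d = 0.23

n = ((2.576 + 0.706) / 0.23)²
n = (14.270)²
n ≈ 203.63
Round up to the next whole number: n = 204 pairs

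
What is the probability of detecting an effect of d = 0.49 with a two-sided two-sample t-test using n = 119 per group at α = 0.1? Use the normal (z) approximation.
Power ≈ 0.98

Power calculation (two-sample t-test, normal approximation):
z_β = d · √(n/2) - z_{α/2}
z_β = 0.49 · √(119/2) - 1.645
z_β = 0.49 · 7.714 - 1.645
z_β = 2.135

Power = Φ(z_β) = Φ(2.135) ≈ 0.984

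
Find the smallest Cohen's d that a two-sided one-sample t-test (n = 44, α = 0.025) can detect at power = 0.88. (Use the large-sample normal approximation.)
d ≈ 0.52

Minimum detectable effect (one-sample t-test, normal approximation):
d = (z_{α/2} + z_β) / √n
d = (2.241 + 1.175) / √44
d = 3.416 / 6.633
d ≈ 0.52

By Cohen's convention (0.2 small / 0.5 medium / 0.8 large): medium effect.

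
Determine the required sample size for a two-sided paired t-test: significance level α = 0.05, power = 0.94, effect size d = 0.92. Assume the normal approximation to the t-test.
n = 15 pairs

Sample size formula (paired t-test, normal approximation):
n = ((z_{α/2} + z_β) / d)²

z_{α/2} = 1.960 (for α = 0.05, two-sided)
z_β = 1.555 (for power = 0.94)
d = 0.92

n = ((1.960 + 1.555) / 0.92)²
n = (3.821)²
n ≈ 14.60
Round up to the next whole number: n = 15 pairs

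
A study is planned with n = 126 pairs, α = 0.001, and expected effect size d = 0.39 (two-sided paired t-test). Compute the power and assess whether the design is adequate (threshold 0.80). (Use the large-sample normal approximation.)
Power ≈ 0.86; the study is adequately powered (power ≥ 0.80)

Power calculation (paired t-test, normal approximation):
z_β = d · √n - z_{α/2}
z_β = 0.39 · √126 - 3.291
z_β = 0.39 · 11.225 - 3.291
z_β = 1.087

Power = Φ(z_β) = Φ(1.087) ≈ 0.862

Effect size d = 0.39 is small by Cohen's convention (0.2/0.5/0.8).

Threshold: power ≥ 0.80 is conventionally adequate.
Power ≈ 0.86 → the study is adequately powered (power ≥ 0.80).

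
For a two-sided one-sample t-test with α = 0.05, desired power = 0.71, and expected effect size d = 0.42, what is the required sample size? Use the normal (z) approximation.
n = 36

Sample size formula (one-sample t-test, normal approximation):
n = ((z_{α/2} + z_β) / d)²

z_{α/2} = 1.960 (for α = 0.05, two-sided)
z_β = 0.553 (for power = 0.71)
d = 0.42

n = ((1.960 + 0.553) / 0.42)²
n = (5.983)²
n ≈ 35.80
Round up to the next whole number: n = 36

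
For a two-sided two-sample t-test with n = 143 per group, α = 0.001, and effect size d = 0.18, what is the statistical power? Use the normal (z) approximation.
Power ≈ 0.04

Power calculation (two-sample t-test, normal approximation):
z_β = d · √(n/2) - z_{α/2}
z_β = 0.18 · √(143/2) - 3.291
z_β = 0.18 · 8.456 - 3.291
z_β = -1.768

Power = Φ(z_β) = Φ(-1.768) ≈ 0.038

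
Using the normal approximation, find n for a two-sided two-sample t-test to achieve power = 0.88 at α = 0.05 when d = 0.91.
n = 24 per group

Sample size formula (two-sample t-test, normal approximation):
n = 2 · ((z_{α/2} + z_β) / d)²

z_{α/2} = 1.960 (for α = 0.05, two-sided)
z_β = 1.175 (for power = 0.88)
d = 0.91

n = 2 · ((1.960 + 1.175) / 0.91)²
n = 2 · (3.445)²
n ≈ 23.74
Round up to the next whole number: n = 24 per group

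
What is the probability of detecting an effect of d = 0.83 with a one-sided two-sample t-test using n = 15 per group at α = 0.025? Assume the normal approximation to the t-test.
Power ≈ 0.62

Power calculation (two-sample t-test, normal approximation):
z_β = d · √(n/2) - z_α
z_β = 0.83 · √(15/2) - 1.960
z_β = 0.83 · 2.739 - 1.960
z_β = 0.313

Power = Φ(z_β) = Φ(0.313) ≈ 0.623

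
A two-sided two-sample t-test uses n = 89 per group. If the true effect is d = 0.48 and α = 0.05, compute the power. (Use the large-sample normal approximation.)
Power ≈ 0.89

Power calculation (two-sample t-test, normal approximation):
z_β = d · √(n/2) - z_{α/2}
z_β = 0.48 · √(89/2) - 1.960
z_β = 0.48 · 6.671 - 1.960
z_β = 1.242

Power = Φ(z_β) = Φ(1.242) ≈ 0.893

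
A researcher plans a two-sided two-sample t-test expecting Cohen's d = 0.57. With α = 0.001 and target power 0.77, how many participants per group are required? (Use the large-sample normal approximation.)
n = 100 per group

Sample size formula (two-sample t-test, normal approximation):
n = 2 · ((z_{α/2} + z_β) / d)²

z_{α/2} = 3.291 (for α = 0.001, two-sided)
z_β = 0.739 (for power = 0.77)
d = 0.57

n = 2 · ((3.291 + 0.739) / 0.57)²
n = 2 · (7.070)²
n ≈ 99.97
Round up to the next whole number: n = 100 per group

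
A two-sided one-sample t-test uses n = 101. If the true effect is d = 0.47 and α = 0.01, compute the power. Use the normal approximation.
Power ≈ 0.98

Power calculation (one-sample t-test, normal approximation):
z_β = d · √n - z_{α/2}
z_β = 0.47 · √101 - 2.576
z_β = 0.47 · 10.050 - 2.576
z_β = 2.148

Power = Φ(z_β) = Φ(2.148) ≈ 0.984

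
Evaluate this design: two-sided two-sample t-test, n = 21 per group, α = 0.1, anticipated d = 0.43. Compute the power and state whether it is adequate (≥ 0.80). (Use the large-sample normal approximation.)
Power ≈ 0.40; the study is underpowered (power < 0.80)

Power calculation (two-sample t-test, normal approximation):
z_β = d · √(n/2) - z_{α/2}
z_β = 0.43 · √(21/2) - 1.645
z_β = 0.43 · 3.240 - 1.645
z_β = -0.251

Power = Φ(z_β) = Φ(-0.251) ≈ 0.401

Effect size d = 0.43 is small by Cohen's convention (0.2/0.5/0.8).

Threshold: power ≥ 0.80 is conventionally adequate.
Power ≈ 0.40 → the study is underpowered (power < 0.80).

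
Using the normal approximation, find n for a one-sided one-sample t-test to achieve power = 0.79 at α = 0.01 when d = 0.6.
n = 28

Sample size formula (one-sample t-test, normal approximation):
n = ((z_α + z_β) / d)²

z_α = 2.326 (for α = 0.01, one-sided)
z_β = 0.806 (for power = 0.79)
d = 0.6

n = ((2.326 + 0.806) / 0.6)²
n = (5.220)²
n ≈ 27.25
Round up to the next whole number: n = 28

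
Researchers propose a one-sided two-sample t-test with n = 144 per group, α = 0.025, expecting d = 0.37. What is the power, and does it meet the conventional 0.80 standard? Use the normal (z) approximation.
Power ≈ 0.88; the study is adequately powered (power ≥ 0.80)

Power calculation (two-sample t-test, normal approximation):
z_β = d · √(n/2) - z_α
z_β = 0.37 · √(144/2) - 1.960
z_β = 0.37 · 8.485 - 1.960
z_β = 1.180

Power = Φ(z_β) = Φ(1.180) ≈ 0.881

Effect size d = 0.37 is small by Cohen's convention (0.2/0.5/0.8).

Threshold: power ≥ 0.80 is conventionally adequate.
Power ≈ 0.88 → the study is adequately powered (power ≥ 0.80).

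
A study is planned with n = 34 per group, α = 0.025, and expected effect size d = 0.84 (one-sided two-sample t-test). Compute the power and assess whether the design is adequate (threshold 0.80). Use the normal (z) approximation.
Power ≈ 0.93; the study is adequately powered (power ≥ 0.80)

Power calculation (two-sample t-test, normal approximation):
z_β = d · √(n/2) - z_α
z_β = 0.84 · √(34/2) - 1.960
z_β = 0.84 · 4.123 - 1.960
z_β = 1.503

Power = Φ(z_β) = Φ(1.503) ≈ 0.934

Effect size d = 0.84 is large by Cohen's convention (0.2/0.5/0.8).

Threshold: power ≥ 0.80 is conventionally adequate.
Power ≈ 0.93 → the study is adequately powered (power ≥ 0.80).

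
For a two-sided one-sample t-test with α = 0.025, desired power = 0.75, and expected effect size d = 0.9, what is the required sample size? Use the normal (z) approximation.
n = 11

Sample size formula (one-sample t-test, normal approximation):
n = ((z_{α/2} + z_β) / d)²

z_{α/2} = 2.241 (for α = 0.025, two-sided)
z_β = 0.674 (for power = 0.75)
d = 0.9

n = ((2.241 + 0.674) / 0.9)²
n = (3.239)²
n ≈ 10.49
Round up to the next whole number: n = 11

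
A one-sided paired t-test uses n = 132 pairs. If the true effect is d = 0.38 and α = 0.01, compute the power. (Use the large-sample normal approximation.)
Power ≈ 0.98

Power calculation (paired t-test, normal approximation):
z_β = d · √n - z_α
z_β = 0.38 · √132 - 2.326
z_β = 0.38 · 11.489 - 2.326
z_β = 2.040

Power = Φ(z_β) = Φ(2.040) ≈ 0.979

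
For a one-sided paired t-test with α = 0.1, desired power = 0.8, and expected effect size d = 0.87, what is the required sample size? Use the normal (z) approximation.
n = 6 pairs

Sample size formula (paired t-test, normal approximation):
n = ((z_α + z_β) / d)²

z_α = 1.282 (for α = 0.1, one-sided)
z_β = 0.842 (for power = 0.8)
d = 0.87

n = ((1.282 + 0.842) / 0.87)²
n = (2.441)²
n ≈ 5.96
Round up to the next whole number: n = 6 pairs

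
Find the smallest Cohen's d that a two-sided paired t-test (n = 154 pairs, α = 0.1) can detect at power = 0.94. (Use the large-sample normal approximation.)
d ≈ 0.26

Minimum detectable effect (paired t-test, normal approximation):
d = (z_{α/2} + z_β) / √n
d = (1.645 + 1.555) / √154
d = 3.200 / 12.410
d ≈ 0.26

By Cohen's convention (0.2 small / 0.5 medium / 0.8 large): small effect.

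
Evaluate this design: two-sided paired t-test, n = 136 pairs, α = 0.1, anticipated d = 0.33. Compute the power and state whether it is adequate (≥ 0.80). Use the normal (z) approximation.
Power ≈ 0.99; the study is adequately powered (power ≥ 0.80)

Power calculation (paired t-test, normal approximation):
z_β = d · √n - z_{α/2}
z_β = 0.33 · √136 - 1.645
z_β = 0.33 · 11.662 - 1.645
z_β = 2.204

Power = Φ(z_β) = Φ(2.204) ≈ 0.986

Effect size d = 0.33 is small by Cohen's convention (0.2/0.5/0.8).

Threshold: power ≥ 0.80 is conventionally adequate.
Power ≈ 0.99 → the study is adequately powered (power ≥ 0.80).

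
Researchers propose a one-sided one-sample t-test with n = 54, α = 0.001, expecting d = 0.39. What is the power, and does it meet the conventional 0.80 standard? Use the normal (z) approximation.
Power ≈ 0.41; the study is underpowered (power < 0.80)

Power calculation (one-sample t-test, normal approximation):
z_β = d · √n - z_α
z_β = 0.39 · √54 - 3.090
z_β = 0.39 · 7.348 - 3.090
z_β = -0.224

Power = Φ(z_β) = Φ(-0.224) ≈ 0.411

Effect size d = 0.39 is small by Cohen's convention (0.2/0.5/0.8).

Threshold: power ≥ 0.80 is conventionally adequate.
Power ≈ 0.41 → the study is underpowered (power < 0.80).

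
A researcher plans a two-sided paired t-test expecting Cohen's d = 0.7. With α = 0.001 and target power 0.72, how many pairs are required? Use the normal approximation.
n = 31 pairs

Sample size formula (paired t-test, normal approximation):
n = ((z_{α/2} + z_β) / d)²

z_{α/2} = 3.291 (for α = 0.001, two-sided)
z_β = 0.583 (for power = 0.72)
d = 0.7

n = ((3.291 + 0.583) / 0.7)²
n = (5.534)²
n ≈ 30.63
Round up to the next whole number: n = 31 pairs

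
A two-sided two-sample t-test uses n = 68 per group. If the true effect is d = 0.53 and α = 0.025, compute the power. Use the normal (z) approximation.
Power ≈ 0.80

Power calculation (two-sample t-test, normal approximation):
z_β = d · √(n/2) - z_{α/2}
z_β = 0.53 · √(68/2) - 2.241
z_β = 0.53 · 5.831 - 2.241
z_β = 0.849

Power = Φ(z_β) = Φ(0.849) ≈ 0.802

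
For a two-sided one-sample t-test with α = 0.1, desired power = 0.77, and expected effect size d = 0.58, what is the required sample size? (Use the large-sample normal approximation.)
n = 17

Sample size formula (one-sample t-test, normal approximation):
n = ((z_{α/2} + z_β) / d)²

z_{α/2} = 1.645 (for α = 0.1, two-sided)
z_β = 0.739 (for power = 0.77)
d = 0.58

n = ((1.645 + 0.739) / 0.58)²
n = (4.110)²
n ≈ 16.89
Round up to the next whole number: n = 17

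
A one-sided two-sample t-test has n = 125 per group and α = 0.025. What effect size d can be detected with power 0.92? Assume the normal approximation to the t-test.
d ≈ 0.43

Minimum detectable effect (two-sample t-test, normal approximation):
d = (z_α + z_β) / √(n/2)
d = (1.960 + 1.405) / √(125/2)
d = 3.365 / 7.906
d ≈ 0.43

By Cohen's convention (0.2 small / 0.5 medium / 0.8 large): small effect.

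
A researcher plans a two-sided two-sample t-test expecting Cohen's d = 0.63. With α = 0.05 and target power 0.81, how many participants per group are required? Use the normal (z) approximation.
n = 41 per group

Sample size formula (two-sample t-test, normal approximation):
n = 2 · ((z_{α/2} + z_β) / d)²

z_{α/2} = 1.960 (for α = 0.05, two-sided)
z_β = 0.878 (for power = 0.81)
d = 0.63

n = 2 · ((1.960 + 0.878) / 0.63)²
n = 2 · (4.505)²
n ≈ 40.59
Round up to the next whole number: n = 41 per group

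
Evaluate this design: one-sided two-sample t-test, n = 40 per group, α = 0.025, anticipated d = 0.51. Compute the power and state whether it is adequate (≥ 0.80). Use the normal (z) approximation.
Power ≈ 0.63; the study is underpowered (power < 0.80)

Power calculation (two-sample t-test, normal approximation):
z_β = d · √(n/2) - z_α
z_β = 0.51 · √(40/2) - 1.960
z_β = 0.51 · 4.472 - 1.960
z_β = 0.321

Power = Φ(z_β) = Φ(0.321) ≈ 0.626

Effect size d = 0.51 is medium by Cohen's convention (0.2/0.5/0.8).

Threshold: power ≥ 0.80 is conventionally adequate.
Power ≈ 0.63 → the study is underpowered (power < 0.80).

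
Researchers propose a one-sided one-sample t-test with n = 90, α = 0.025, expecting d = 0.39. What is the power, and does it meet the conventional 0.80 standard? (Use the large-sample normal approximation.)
Power ≈ 0.96; the study is adequately powered (power ≥ 0.80)

Power calculation (one-sample t-test, normal approximation):
z_β = d · √n - z_α
z_β = 0.39 · √90 - 1.960
z_β = 0.39 · 9.487 - 1.960
z_β = 1.740

Power = Φ(z_β) = Φ(1.740) ≈ 0.959

Effect size d = 0.39 is small by Cohen's convention (0.2/0.5/0.8).

Threshold: power ≥ 0.80 is conventionally adequate.
Power ≈ 0.96 → the study is adequately powered (power ≥ 0.80).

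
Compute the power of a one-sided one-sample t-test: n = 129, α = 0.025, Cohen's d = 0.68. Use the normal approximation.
Power ≈ 1.00

Power calculation (one-sample t-test, normal approximation):
z_β = d · √n - z_α
z_β = 0.68 · √129 - 1.960
z_β = 0.68 · 11.358 - 1.960
z_β = 5.763

Power = Φ(z_β) = Φ(5.763) ≈ 1.000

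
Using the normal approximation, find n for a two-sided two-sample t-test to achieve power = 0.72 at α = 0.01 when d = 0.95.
n = 23 per group

Sample size formula (two-sample t-test, normal approximation):
n = 2 · ((z_{α/2} + z_β) / d)²

z_{α/2} = 2.576 (for α = 0.01, two-sided)
z_β = 0.583 (for power = 0.72)
d = 0.95

n = 2 · ((2.576 + 0.583) / 0.95)²
n = 2 · (3.325)²
n ≈ 22.11
Round up to the next whole number: n = 23 per group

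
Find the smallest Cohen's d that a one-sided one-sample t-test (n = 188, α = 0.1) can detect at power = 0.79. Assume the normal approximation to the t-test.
d ≈ 0.15

Minimum detectable effect (one-sample t-test, normal approximation):
d = (z_α + z_β) / √n
d = (1.282 + 0.806) / √188
d = 2.088 / 13.711
d ≈ 0.15

By Cohen's convention (0.2 small / 0.5 medium / 0.8 large): very small effect.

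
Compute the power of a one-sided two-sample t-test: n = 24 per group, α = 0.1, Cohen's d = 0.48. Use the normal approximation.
Power ≈ 0.65

Power calculation (two-sample t-test, normal approximation):
z_β = d · √(n/2) - z_α
z_β = 0.48 · √(24/2) - 1.282
z_β = 0.48 · 3.464 - 1.282
z_β = 0.381

Power = Φ(z_β) = Φ(0.381) ≈ 0.648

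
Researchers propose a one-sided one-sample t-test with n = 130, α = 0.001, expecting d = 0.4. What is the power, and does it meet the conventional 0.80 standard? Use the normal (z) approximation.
Power ≈ 0.93; the study is adequately powered (power ≥ 0.80)

Power calculation (one-sample t-test, normal approximation):
z_β = d · √n - z_α
z_β = 0.4 · √130 - 3.090
z_β = 0.4 · 11.402 - 3.090
z_β = 1.470

Power = Φ(z_β) = Φ(1.470) ≈ 0.929

Effect size d = 0.4 is small by Cohen's convention (0.2/0.5/0.8).

Threshold: power ≥ 0.80 is conventionally adequate.
Power ≈ 0.93 → the study is adequately powered (power ≥ 0.80).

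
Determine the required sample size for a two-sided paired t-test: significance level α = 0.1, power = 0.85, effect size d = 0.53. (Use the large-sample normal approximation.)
n = 26 pairs

Sample size formula (paired t-test, normal approximation):
n = ((z_{α/2} + z_β) / d)²

z_{α/2} = 1.645 (for α = 0.1, two-sided)
z_β = 1.036 (for power = 0.85)
d = 0.53

n = ((1.645 + 1.036) / 0.53)²
n = (5.058)²
n ≈ 25.58
Round up to the next whole number: n = 26 pairs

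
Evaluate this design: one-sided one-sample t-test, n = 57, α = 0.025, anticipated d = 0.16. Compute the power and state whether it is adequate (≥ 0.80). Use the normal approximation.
Power ≈ 0.23; the study is underpowered (power < 0.80)

Power calculation (one-sample t-test, normal approximation):
z_β = d · √n - z_α
z_β = 0.16 · √57 - 1.960
z_β = 0.16 · 7.550 - 1.960
z_β = -0.752

Power = Φ(z_β) = Φ(-0.752) ≈ 0.226

Effect size d = 0.16 is very small by Cohen's convention (0.2/0.5/0.8).

Threshold: power ≥ 0.80 is conventionally adequate.
Power ≈ 0.23 → the study is underpowered (power < 0.80).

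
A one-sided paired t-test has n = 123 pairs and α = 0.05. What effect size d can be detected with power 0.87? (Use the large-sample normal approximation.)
d ≈ 0.25

Minimum detectable effect (paired t-test, normal approximation):
d = (z_α + z_β) / √n
d = (1.645 + 1.126) / √123
d = 2.771 / 11.091
d ≈ 0.25

By Cohen's convention (0.2 small / 0.5 medium / 0.8 large): small effect.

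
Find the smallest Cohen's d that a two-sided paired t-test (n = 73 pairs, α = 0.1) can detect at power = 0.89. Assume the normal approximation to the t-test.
d ≈ 0.34

Minimum detectable effect (paired t-test, normal approximation):
d = (z_{α/2} + z_β) / √n
d = (1.645 + 1.227) / √73
d = 2.871 / 8.544
d ≈ 0.34

By Cohen's convention (0.2 small / 0.5 medium / 0.8 large): small effect.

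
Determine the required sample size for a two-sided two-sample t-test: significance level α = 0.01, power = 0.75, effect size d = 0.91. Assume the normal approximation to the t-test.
n = 26 per group

Sample size formula (two-sample t-test, normal approximation):
n = 2 · ((z_{α/2} + z_β) / d)²

z_{α/2} = 2.576 (for α = 0.01, two-sided)
z_β = 0.674 (for power = 0.75)
d = 0.91

n = 2 · ((2.576 + 0.674) / 0.91)²
n = 2 · (3.571)²
n ≈ 25.50
Round up to the next whole number: n = 26 per group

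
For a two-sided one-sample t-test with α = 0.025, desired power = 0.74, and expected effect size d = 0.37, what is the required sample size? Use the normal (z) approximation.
n = 61

Sample size formula (one-sample t-test, normal approximation):
n = ((z_{α/2} + z_β) / d)²

z_{α/2} = 2.241 (for α = 0.025, two-sided)
z_β = 0.643 (for power = 0.74)
d = 0.37

n = ((2.241 + 0.643) / 0.37)²
n = (7.795)²
n ≈ 60.76
Round up to the next whole number: n = 61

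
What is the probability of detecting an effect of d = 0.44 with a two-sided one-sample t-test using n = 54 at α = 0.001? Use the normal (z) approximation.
Power ≈ 0.48

Power calculation (one-sample t-test, normal approximation):
z_β = d · √n - z_{α/2}
z_β = 0.44 · √54 - 3.291
z_β = 0.44 · 7.348 - 3.291
z_β = -0.057

Power = Φ(z_β) = Φ(-0.057) ≈ 0.477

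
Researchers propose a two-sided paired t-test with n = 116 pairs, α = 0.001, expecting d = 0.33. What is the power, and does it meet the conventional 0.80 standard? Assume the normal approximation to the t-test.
Power ≈ 0.60; the study is underpowered (power < 0.80)

Power calculation (paired t-test, normal approximation):
z_β = d · √n - z_{α/2}
z_β = 0.33 · √116 - 3.291
z_β = 0.33 · 10.770 - 3.291
z_β = 0.264

Power = Φ(z_β) = Φ(0.264) ≈ 0.604

Effect size d = 0.33 is small by Cohen's convention (0.2/0.5/0.8).

Threshold: power ≥ 0.80 is conventionally adequate.
Power ≈ 0.60 → the study is underpowered (power < 0.80).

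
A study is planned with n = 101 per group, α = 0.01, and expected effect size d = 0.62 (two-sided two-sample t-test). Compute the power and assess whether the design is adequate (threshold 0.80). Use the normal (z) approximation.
Power ≈ 0.97; the study is adequately powered (power ≥ 0.80)

Power calculation (two-sample t-test, normal approximation):
z_β = d · √(n/2) - z_{α/2}
z_β = 0.62 · √(101/2) - 2.576
z_β = 0.62 · 7.106 - 2.576
z_β = 1.830

Power = Φ(z_β) = Φ(1.830) ≈ 0.966

Effect size d = 0.62 is medium by Cohen's convention (0.2/0.5/0.8).

Threshold: power ≥ 0.80 is conventionally adequate.
Power ≈ 0.97 → the study is adequately powered (power ≥ 0.80).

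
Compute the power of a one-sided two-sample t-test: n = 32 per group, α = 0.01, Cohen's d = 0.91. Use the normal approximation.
Power ≈ 0.91

Power calculation (two-sample t-test, normal approximation):
z_β = d · √(n/2) - z_α
z_β = 0.91 · √(32/2) - 2.326
z_β = 0.91 · 4.000 - 2.326
z_β = 1.314

Power = Φ(z_β) = Φ(1.314) ≈ 0.906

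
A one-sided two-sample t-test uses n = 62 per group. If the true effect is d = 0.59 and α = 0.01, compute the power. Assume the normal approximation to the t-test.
Power ≈ 0.83

Power calculation (two-sample t-test, normal approximation):
z_β = d · √(n/2) - z_α
z_β = 0.59 · √(62/2) - 2.326
z_β = 0.59 · 5.568 - 2.326
z_β = 0.959

Power = Φ(z_β) = Φ(0.959) ≈ 0.831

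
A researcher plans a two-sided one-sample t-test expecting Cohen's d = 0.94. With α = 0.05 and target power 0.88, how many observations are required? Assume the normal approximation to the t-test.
n = 12

Sample size formula (one-sample t-test, normal approximation):
n = ((z_{α/2} + z_β) / d)²

z_{α/2} = 1.960 (for α = 0.05, two-sided)
z_β = 1.175 (for power = 0.88)
d = 0.94

n = ((1.960 + 1.175) / 0.94)²
n = (3.335)²
n ≈ 11.12
Round up to the next whole number: n = 12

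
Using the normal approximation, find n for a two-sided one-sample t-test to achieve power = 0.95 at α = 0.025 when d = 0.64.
n = 37

Sample size formula (one-sample t-test, normal approximation):
n = ((z_{α/2} + z_β) / d)²

z_{α/2} = 2.241 (for α = 0.025, two-sided)
z_β = 1.645 (for power = 0.95)
d = 0.64

n = ((2.241 + 1.645) / 0.64)²
n = (6.072)²
n ≈ 36.87
Round up to the next whole number: n = 37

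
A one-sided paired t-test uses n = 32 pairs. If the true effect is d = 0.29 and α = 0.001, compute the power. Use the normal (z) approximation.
Power ≈ 0.07

Power calculation (paired t-test, normal approximation):
z_β = d · √n - z_α
z_β = 0.29 · √32 - 3.090
z_β = 0.29 · 5.657 - 3.090
z_β = -1.450

Power = Φ(z_β) = Φ(-1.450) ≈ 0.074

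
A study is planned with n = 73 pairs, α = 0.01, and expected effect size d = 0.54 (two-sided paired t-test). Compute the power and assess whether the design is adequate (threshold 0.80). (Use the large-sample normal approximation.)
Power ≈ 0.98; the study is adequately powered (power ≥ 0.80)

Power calculation (paired t-test, normal approximation):
z_β = d · √n - z_{α/2}
z_β = 0.54 · √73 - 2.576
z_β = 0.54 · 8.544 - 2.576
z_β = 2.038

Power = Φ(z_β) = Φ(2.038) ≈ 0.979

Effect size d = 0.54 is medium by Cohen's convention (0.2/0.5/0.8).

Threshold: power ≥ 0.80 is conventionally adequate.
Power ≈ 0.98 → the study is adequately powered (power ≥ 0.80).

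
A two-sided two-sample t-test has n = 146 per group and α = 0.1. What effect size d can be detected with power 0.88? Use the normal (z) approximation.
d ≈ 0.33

Minimum detectable effect (two-sample t-test, normal approximation):
d = (z_{α/2} + z_β) / √(n/2)
d = (1.645 + 1.175) / √(146/2)
d = 2.820 / 8.544
d ≈ 0.33

By Cohen's convention (0.2 small / 0.5 medium / 0.8 large): small effect.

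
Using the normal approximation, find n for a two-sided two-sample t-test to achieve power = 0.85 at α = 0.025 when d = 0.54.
n = 74 per group

Sample size formula (two-sample t-test, normal approximation):
n = 2 · ((z_{α/2} + z_β) / d)²

z_{α/2} = 2.241 (for α = 0.025, two-sided)
z_β = 1.036 (for power = 0.85)
d = 0.54

n = 2 · ((2.241 + 1.036) / 0.54)²
n = 2 · (6.069)²
n ≈ 73.67
Round up to the next whole number: n = 74 per group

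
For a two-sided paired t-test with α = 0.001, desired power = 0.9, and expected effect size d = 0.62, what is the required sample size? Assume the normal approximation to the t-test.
n = 55 pairs

Sample size formula (paired t-test, normal approximation):
n = ((z_{α/2} + z_β) / d)²

z_{α/2} = 3.291 (for α = 0.001, two-sided)
z_β = 1.282 (for power = 0.9)
d = 0.62

n = ((3.291 + 1.282) / 0.62)²
n = (7.376)²
n ≈ 54.41
Round up to the next whole number: n = 55 pairs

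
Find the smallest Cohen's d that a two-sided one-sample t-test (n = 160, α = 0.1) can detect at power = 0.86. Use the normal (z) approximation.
d ≈ 0.22

Minimum detectable effect (one-sample t-test, normal approximation):
d = (z_{α/2} + z_β) / √n
d = (1.645 + 1.080) / √160
d = 2.725 / 12.649
d ≈ 0.22

By Cohen's convention (0.2 small / 0.5 medium / 0.8 large): small effect.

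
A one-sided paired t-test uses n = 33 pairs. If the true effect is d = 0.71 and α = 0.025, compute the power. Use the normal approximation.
Power ≈ 0.98

Power calculation (paired t-test, normal approximation):
z_β = d · √n - z_α
z_β = 0.71 · √33 - 1.960
z_β = 0.71 · 5.745 - 1.960
z_β = 2.119

Power = Φ(z_β) = Φ(2.119) ≈ 0.983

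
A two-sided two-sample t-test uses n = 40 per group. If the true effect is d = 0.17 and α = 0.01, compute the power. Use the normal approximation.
Power ≈ 0.03

Power calculation (two-sample t-test, normal approximation):
z_β = d · √(n/2) - z_{α/2}
z_β = 0.17 · √(40/2) - 2.576
z_β = 0.17 · 4.472 - 2.576
z_β = -1.816

Power = Φ(z_β) = Φ(-1.816) ≈ 0.035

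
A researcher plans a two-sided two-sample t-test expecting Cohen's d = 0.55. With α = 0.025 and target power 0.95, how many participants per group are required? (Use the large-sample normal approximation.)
n = 100 per group

Sample size formula (two-sample t-test, normal approximation):
n = 2 · ((z_{α/2} + z_β) / d)²

z_{α/2} = 2.241 (for α = 0.025, two-sided)
z_β = 1.645 (for power = 0.95)
d = 0.55

n = 2 · ((2.241 + 1.645) / 0.55)²
n = 2 · (7.065)²
n ≈ 99.83
Round up to the next whole number: n = 100 per group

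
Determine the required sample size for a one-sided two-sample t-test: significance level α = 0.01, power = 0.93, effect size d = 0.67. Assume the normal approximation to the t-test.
n = 65 per group

Sample size formula (two-sample t-test, normal approximation):
n = 2 · ((z_α + z_β) / d)²

z_α = 2.326 (for α = 0.01, one-sided)
z_β = 1.476 (for power = 0.93)
d = 0.67

n = 2 · ((2.326 + 1.476) / 0.67)²
n = 2 · (5.675)²
n ≈ 64.41
Round up to the next whole number: n = 65 per group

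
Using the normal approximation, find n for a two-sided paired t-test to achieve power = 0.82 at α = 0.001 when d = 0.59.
n = 51 pairs

Sample size formula (paired t-test, normal approximation):
n = ((z_{α/2} + z_β) / d)²

z_{α/2} = 3.291 (for α = 0.001, two-sided)
z_β = 0.915 (for power = 0.82)
d = 0.59

n = ((3.291 + 0.915) / 0.59)²
n = (7.129)²
n ≈ 50.82
Round up to the next whole number: n = 51 pairs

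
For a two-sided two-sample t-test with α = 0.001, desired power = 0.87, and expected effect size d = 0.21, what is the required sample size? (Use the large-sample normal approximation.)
n = 885 per group

Sample size formula (two-sample t-test, normal approximation):
n = 2 · ((z_{α/2} + z_β) / d)²

z_{α/2} = 3.291 (for α = 0.001, two-sided)
z_β = 1.126 (for power = 0.87)
d = 0.21

n = 2 · ((3.291 + 1.126) / 0.21)²
n = 2 · (21.033)²
n ≈ 884.77
Round up to the next whole number: n = 885 per group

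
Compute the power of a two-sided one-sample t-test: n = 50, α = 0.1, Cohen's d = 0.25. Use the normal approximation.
Power ≈ 0.55

Power calculation (one-sample t-test, normal approximation):
z_β = d · √n - z_{α/2}
z_β = 0.25 · √50 - 1.645
z_β = 0.25 · 7.071 - 1.645
z_β = 0.123

Power = Φ(z_β) = Φ(0.123) ≈ 0.549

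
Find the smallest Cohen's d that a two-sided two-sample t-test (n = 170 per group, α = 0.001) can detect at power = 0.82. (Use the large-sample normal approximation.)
d ≈ 0.46

Minimum detectable effect (two-sample t-test, normal approximation):
d = (z_{α/2} + z_β) / √(n/2)
d = (3.291 + 0.915) / √(170/2)
d = 4.206 / 9.220
d ≈ 0.46

By Cohen's convention (0.2 small / 0.5 medium / 0.8 large): small effect.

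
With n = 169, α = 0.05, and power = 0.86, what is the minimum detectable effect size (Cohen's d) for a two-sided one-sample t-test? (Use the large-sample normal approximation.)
d ≈ 0.23

Minimum detectable effect (one-sample t-test, normal approximation):
d = (z_{α/2} + z_β) / √n
d = (1.960 + 1.080) / √169
d = 3.040 / 13.000
d ≈ 0.23

By Cohen's convention (0.2 small / 0.5 medium / 0.8 large): small effect.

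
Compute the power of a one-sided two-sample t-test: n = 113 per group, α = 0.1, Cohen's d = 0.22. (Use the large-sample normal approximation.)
Power ≈ 0.65

Power calculation (two-sample t-test, normal approximation):
z_β = d · √(n/2) - z_α
z_β = 0.22 · √(113/2) - 1.282
z_β = 0.22 · 7.517 - 1.282
z_β = 0.372

Power = Φ(z_β) = Φ(0.372) ≈ 0.645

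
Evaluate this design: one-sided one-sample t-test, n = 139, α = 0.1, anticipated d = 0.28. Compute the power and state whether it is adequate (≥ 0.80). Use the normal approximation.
Power ≈ 0.98; the study is adequately powered (power ≥ 0.80)

Power calculation (one-sample t-test, normal approximation):
z_β = d · √n - z_α
z_β = 0.28 · √139 - 1.282
z_β = 0.28 · 11.790 - 1.282
z_β = 2.020

Power = Φ(z_β) = Φ(2.020) ≈ 0.978

Effect size d = 0.28 is small by Cohen's convention (0.2/0.5/0.8).

Threshold: power ≥ 0.80 is conventionally adequate.
Power ≈ 0.98 → the study is adequately powered (power ≥ 0.80).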